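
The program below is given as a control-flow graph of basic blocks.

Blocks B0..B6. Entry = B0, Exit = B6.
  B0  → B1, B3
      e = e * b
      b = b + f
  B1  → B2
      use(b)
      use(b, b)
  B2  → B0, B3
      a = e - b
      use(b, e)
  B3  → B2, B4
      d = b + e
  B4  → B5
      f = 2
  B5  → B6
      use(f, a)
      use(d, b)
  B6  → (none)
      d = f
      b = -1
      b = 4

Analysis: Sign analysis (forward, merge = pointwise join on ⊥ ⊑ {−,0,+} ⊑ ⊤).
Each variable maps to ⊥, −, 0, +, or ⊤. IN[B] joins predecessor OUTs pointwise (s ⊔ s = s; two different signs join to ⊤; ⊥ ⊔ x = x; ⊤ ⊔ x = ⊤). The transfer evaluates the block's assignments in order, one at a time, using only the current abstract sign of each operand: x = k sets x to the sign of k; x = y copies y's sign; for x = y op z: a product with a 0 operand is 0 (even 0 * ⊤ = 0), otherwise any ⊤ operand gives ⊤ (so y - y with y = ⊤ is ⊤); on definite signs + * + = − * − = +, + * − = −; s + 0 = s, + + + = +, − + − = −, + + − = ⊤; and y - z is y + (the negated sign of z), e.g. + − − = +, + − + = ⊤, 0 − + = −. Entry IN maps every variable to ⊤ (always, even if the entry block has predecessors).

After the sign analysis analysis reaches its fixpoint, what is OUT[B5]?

Converged values:
  B0:  IN=(all ⊤)  OUT=(all ⊤)
  B1:  IN=(all ⊤)  OUT=(all ⊤)
  B2:  IN=(all ⊤)  OUT=(all ⊤)
  B3:  IN=(all ⊤)  OUT=(all ⊤)
  B4:  IN=(all ⊤)  OUT={f:+; rest ⊤}
  B5:  IN={f:+; rest ⊤}  OUT={f:+; rest ⊤}
  B6:  IN={f:+; rest ⊤}  OUT={b:+, d:+, f:+; rest ⊤}

Merge at B5: IN[B5] = OUT[B4] = {a: ⊤, b: ⊤, c: ⊤, d: ⊤, e: ⊤, f: +}
Applying B5's transfer function to that IN value gives OUT[B5] (row B5 above).

Answer: {a: ⊤, b: ⊤, c: ⊤, d: ⊤, e: ⊤, f: +}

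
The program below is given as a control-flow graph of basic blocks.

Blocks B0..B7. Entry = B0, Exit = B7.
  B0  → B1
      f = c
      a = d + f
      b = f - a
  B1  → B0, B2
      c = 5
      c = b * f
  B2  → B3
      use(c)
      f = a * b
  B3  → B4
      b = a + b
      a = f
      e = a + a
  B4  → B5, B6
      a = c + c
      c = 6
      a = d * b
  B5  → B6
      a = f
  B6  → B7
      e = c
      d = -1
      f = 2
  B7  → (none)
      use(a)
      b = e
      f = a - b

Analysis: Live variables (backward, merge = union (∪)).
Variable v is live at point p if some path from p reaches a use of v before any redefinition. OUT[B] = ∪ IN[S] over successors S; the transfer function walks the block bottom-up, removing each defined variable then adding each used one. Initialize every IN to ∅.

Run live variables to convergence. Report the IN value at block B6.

Answer: {a, c}

Trace:
Per-block solution:
  B0:  IN={c, d}  OUT={a, b, d, f}
  B1:  IN={a, b, d, f}  OUT={a, b, c, d}
  B2:  IN={a, b, c, d}  OUT={a, b, c, d, f}
  B3:  IN={a, b, c, d, f}  OUT={b, c, d, f}
  B4:  IN={b, c, d, f}  OUT={a, c, f}
  B5:  IN={c, f}  OUT={a, c}
  B6:  IN={a, c}  OUT={a, e}
  B7:  IN={a, e}  OUT={}

Merge at B6: OUT[B6] = IN[B7] = {a, e}
Applying B6's transfer function to that OUT value gives IN[B6] (row B6 above).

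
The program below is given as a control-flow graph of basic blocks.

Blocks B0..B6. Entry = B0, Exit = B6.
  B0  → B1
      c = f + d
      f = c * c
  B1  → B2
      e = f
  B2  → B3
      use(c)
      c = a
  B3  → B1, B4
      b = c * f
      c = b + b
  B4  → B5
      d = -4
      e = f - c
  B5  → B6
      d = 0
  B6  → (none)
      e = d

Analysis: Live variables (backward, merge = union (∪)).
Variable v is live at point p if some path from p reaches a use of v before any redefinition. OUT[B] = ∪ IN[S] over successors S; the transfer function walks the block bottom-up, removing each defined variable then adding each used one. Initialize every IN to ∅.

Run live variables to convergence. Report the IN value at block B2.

Answer: {a, c, f}

Derivation:
Per-block solution:
  B0: | IN={a, d, f} | OUT={a, c, f}
  B1: | IN={a, c, f} | OUT={a, c, f}
  B2: | IN={a, c, f} | OUT={a, c, f}
  B3: | IN={a, c, f} | OUT={a, c, f}
  B4: | IN={c, f} | OUT={}
  B5: | IN={} | OUT={d}
  B6: | IN={d} | OUT={}

Merge at B2: OUT[B2] = IN[B3] = {a, c, f}
Applying B2's transfer function to that OUT value gives IN[B2] (row B2 above).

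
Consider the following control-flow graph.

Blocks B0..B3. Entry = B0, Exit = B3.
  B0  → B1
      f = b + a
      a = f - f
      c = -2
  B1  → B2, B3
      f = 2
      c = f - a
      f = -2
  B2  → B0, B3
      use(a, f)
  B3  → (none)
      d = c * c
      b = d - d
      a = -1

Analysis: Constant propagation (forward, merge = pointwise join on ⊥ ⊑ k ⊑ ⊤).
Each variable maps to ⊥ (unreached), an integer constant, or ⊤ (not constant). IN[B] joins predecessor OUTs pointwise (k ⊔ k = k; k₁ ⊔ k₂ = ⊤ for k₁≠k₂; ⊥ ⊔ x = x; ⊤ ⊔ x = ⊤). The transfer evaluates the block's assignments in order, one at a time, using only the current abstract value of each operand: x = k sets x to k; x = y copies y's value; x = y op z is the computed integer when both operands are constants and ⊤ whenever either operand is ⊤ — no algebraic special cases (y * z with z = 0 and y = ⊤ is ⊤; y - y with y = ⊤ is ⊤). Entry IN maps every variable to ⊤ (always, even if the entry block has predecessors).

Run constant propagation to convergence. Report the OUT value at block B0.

Per-block solution:
  B0: | IN=(all ⊤) | OUT={c:-2; rest ⊤}
  B1: | IN={c:-2; rest ⊤} | OUT={f:-2; rest ⊤}
  B2: | IN={f:-2; rest ⊤} | OUT={f:-2; rest ⊤}
  B3: | IN={f:-2; rest ⊤} | OUT={a:-1, f:-2; rest ⊤}

Merge at B0 (entry node, so the boundary value (all ⊤) is joined with the incoming edge(s)): IN[B0] = (all ⊤) ⊔ OUT[B2] = {a: ⊤, b: ⊤, c: ⊤, d: ⊤, e: ⊤, f: ⊤}
Applying B0's transfer function to that IN value gives OUT[B0] (row B0 above).

Answer: {a: ⊤, b: ⊤, c: -2, d: ⊤, e: ⊤, f: ⊤}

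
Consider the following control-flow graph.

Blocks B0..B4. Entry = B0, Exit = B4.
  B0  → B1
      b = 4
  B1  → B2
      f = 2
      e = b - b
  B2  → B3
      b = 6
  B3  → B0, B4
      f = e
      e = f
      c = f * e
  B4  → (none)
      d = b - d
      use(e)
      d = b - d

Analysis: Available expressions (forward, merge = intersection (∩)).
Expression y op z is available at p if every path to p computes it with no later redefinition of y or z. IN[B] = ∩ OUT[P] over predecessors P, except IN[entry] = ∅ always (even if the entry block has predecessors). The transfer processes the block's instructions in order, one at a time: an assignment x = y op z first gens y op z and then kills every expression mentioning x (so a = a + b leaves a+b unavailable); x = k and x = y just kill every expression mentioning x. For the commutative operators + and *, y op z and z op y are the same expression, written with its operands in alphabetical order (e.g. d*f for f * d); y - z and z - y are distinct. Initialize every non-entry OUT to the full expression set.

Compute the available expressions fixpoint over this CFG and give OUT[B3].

Converged values:
  B0:  IN={}  OUT={}
  B1:  IN={}  OUT={b-b}
  B2:  IN={b-b}  OUT={}
  B3:  IN={}  OUT={e*f}
  B4:  IN={e*f}  OUT={e*f}

Merge at B3: IN[B3] = OUT[B2] = {}
Applying B3's transfer function to that IN value gives OUT[B3] (row B3 above).

Answer: {e*f}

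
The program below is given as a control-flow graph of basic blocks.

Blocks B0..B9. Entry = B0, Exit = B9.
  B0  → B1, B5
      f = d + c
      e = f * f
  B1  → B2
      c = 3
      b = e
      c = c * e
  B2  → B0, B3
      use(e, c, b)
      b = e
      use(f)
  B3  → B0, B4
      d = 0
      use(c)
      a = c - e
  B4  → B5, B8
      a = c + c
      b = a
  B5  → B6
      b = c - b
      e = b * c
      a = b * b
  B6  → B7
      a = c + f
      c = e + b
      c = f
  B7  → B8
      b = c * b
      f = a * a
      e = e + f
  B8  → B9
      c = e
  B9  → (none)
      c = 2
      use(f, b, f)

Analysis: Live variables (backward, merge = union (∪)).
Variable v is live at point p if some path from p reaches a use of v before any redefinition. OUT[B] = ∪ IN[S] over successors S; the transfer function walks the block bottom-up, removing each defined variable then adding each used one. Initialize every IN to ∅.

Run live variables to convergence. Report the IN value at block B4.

Answer: {c, e, f}

Working:
Fixpoint table:
  B0:  IN={b, c, d}  OUT={b, c, d, e, f}
  B1:  IN={d, e, f}  OUT={b, c, d, e, f}
  B2:  IN={b, c, d, e, f}  OUT={b, c, d, e, f}
  B3:  IN={b, c, e, f}  OUT={b, c, d, e, f}
  B4:  IN={c, e, f}  OUT={b, c, e, f}
  B5:  IN={b, c, f}  OUT={b, c, e, f}
  B6:  IN={b, c, e, f}  OUT={a, b, c, e}
  B7:  IN={a, b, c, e}  OUT={b, e, f}
  B8:  IN={b, e, f}  OUT={b, f}
  B9:  IN={b, f}  OUT={}

Merge at B4: OUT[B4] = IN[B5] ⊔ IN[B8] = {b, c, e, f}
Applying B4's transfer function to that OUT value gives IN[B4] (row B4 above).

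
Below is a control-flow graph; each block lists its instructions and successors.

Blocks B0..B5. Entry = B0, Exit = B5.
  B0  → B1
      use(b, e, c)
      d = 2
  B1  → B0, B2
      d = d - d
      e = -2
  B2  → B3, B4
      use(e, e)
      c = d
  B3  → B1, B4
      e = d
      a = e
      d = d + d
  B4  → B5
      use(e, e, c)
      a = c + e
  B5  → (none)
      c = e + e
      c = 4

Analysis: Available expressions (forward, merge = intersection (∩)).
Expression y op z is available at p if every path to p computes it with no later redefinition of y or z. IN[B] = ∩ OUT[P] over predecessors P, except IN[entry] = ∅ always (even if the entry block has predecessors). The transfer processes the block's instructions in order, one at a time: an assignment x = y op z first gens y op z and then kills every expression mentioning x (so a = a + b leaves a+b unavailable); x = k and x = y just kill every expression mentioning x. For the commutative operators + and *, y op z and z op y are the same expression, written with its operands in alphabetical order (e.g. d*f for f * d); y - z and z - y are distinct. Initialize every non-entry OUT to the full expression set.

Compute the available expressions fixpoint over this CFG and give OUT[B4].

Fixpoint table:
  B0: | IN={} | OUT={}
  B1: | IN={} | OUT={}
  B2: | IN={} | OUT={}
  B3: | IN={} | OUT={}
  B4: | IN={} | OUT={c+e}
  B5: | IN={c+e} | OUT={e+e}

Merge at B4: IN[B4] = OUT[B2] ∩ OUT[B3] = {}
Applying B4's transfer function to that IN value gives OUT[B4] (row B4 above).

Answer: {c+e}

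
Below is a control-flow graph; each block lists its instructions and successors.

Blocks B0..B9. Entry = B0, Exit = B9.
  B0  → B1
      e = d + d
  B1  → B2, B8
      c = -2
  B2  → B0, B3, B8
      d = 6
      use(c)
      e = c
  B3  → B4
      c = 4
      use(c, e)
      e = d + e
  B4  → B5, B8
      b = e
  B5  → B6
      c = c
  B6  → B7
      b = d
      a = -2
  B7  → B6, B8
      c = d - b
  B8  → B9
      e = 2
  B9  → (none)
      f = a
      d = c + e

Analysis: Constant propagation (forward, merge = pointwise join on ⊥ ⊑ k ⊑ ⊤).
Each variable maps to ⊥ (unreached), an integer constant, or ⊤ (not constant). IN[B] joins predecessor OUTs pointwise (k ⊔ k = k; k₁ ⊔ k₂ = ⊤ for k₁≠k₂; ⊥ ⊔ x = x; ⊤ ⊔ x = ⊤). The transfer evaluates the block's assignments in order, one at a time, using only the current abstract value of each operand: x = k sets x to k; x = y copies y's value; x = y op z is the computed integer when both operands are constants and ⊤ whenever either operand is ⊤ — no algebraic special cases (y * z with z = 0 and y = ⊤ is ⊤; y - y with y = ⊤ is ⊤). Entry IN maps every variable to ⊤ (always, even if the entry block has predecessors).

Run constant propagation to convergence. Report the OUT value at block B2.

Answer: {a: ⊤, b: ⊤, c: -2, d: 6, e: -2, f: ⊤}

Working:
Per-block solution:
  B0: | IN=(all ⊤) | OUT=(all ⊤)
  B1: | IN=(all ⊤) | OUT={c:-2; rest ⊤}
  B2: | IN={c:-2; rest ⊤} | OUT={c:-2, d:6, e:-2; rest ⊤}
  B3: | IN={c:-2, d:6, e:-2; rest ⊤} | OUT={c:4, d:6, e:4; rest ⊤}
  B4: | IN={c:4, d:6, e:4; rest ⊤} | OUT={b:4, c:4, d:6, e:4; rest ⊤}
  B5: | IN={b:4, c:4, d:6, e:4; rest ⊤} | OUT={b:4, c:4, d:6, e:4; rest ⊤}
  B6: | IN={d:6, e:4; rest ⊤} | OUT={a:-2, b:6, d:6, e:4; rest ⊤}
  B7: | IN={a:-2, b:6, d:6, e:4; rest ⊤} | OUT={a:-2, b:6, c:0, d:6, e:4; rest ⊤}
  B8: | IN=(all ⊤) | OUT={e:2; rest ⊤}
  B9: | IN={e:2; rest ⊤} | OUT={e:2; rest ⊤}

Merge at B2: IN[B2] = OUT[B1] = {a: ⊤, b: ⊤, c: -2, d: ⊤, e: ⊤, f: ⊤}
Applying B2's transfer function to that IN value gives OUT[B2] (row B2 above).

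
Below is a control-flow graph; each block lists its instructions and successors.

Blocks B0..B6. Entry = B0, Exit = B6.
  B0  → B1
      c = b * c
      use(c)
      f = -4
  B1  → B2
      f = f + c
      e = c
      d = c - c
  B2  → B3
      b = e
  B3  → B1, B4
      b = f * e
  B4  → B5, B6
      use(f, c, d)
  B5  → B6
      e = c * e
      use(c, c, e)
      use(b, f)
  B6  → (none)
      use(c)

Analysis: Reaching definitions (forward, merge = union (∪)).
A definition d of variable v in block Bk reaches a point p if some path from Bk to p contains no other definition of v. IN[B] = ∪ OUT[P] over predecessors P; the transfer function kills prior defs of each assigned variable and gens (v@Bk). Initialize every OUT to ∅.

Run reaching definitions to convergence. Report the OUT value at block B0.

Answer: {c@B0, f@B0}

Working:
Converged values:
  B0:   IN={}   OUT={c@B0, f@B0}
  B1:   IN={b@B3, c@B0, d@B1, e@B1, f@B0, f@B1}   OUT={b@B3, c@B0, d@B1, e@B1, f@B1}
  B2:   IN={b@B3, c@B0, d@B1, e@B1, f@B1}   OUT={b@B2, c@B0, d@B1, e@B1, f@B1}
  B3:   IN={b@B2, c@B0, d@B1, e@B1, f@B1}   OUT={b@B3, c@B0, d@B1, e@B1, f@B1}
  B4:   IN={b@B3, c@B0, d@B1, e@B1, f@B1}   OUT={b@B3, c@B0, d@B1, e@B1, f@B1}
  B5:   IN={b@B3, c@B0, d@B1, e@B1, f@B1}   OUT={b@B3, c@B0, d@B1, e@B5, f@B1}
  B6:   IN={b@B3, c@B0, d@B1, e@B1, e@B5, f@B1}   OUT={b@B3, c@B0, d@B1, e@B1, e@B5, f@B1}

B0 is the boundary node: IN[B0] = {}
Applying B0's transfer function to that IN value gives OUT[B0] (row B0 above).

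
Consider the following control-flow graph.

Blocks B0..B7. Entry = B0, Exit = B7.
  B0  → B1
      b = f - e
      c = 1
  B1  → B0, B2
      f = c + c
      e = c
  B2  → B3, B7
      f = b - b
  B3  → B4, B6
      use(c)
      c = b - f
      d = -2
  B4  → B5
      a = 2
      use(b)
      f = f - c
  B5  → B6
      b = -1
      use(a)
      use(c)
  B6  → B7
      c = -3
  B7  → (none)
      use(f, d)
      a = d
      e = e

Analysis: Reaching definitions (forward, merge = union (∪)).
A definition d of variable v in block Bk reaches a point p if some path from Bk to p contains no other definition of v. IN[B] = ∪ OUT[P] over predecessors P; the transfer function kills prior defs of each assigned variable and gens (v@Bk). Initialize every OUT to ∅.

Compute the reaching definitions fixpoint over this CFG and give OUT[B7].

Answer: {a@B7, b@B0, b@B5, c@B0, c@B6, d@B3, e@B7, f@B2, f@B4}

Trace:
Per-block solution:
  B0:   IN={b@B0, c@B0, e@B1, f@B1}   OUT={b@B0, c@B0, e@B1, f@B1}
  B1:   IN={b@B0, c@B0, e@B1, f@B1}   OUT={b@B0, c@B0, e@B1, f@B1}
  B2:   IN={b@B0, c@B0, e@B1, f@B1}   OUT={b@B0, c@B0, e@B1, f@B2}
  B3:   IN={b@B0, c@B0, e@B1, f@B2}   OUT={b@B0, c@B3, d@B3, e@B1, f@B2}
  B4:   IN={b@B0, c@B3, d@B3, e@B1, f@B2}   OUT={a@B4, b@B0, c@B3, d@B3, e@B1, f@B4}
  B5:   IN={a@B4, b@B0, c@B3, d@B3, e@B1, f@B4}   OUT={a@B4, b@B5, c@B3, d@B3, e@B1, f@B4}
  B6:   IN={a@B4, b@B0, b@B5, c@B3, d@B3, e@B1, f@B2, f@B4}   OUT={a@B4, b@B0, b@B5, c@B6, d@B3, e@B1, f@B2, f@B4}
  B7:   IN={a@B4, b@B0, b@B5, c@B0, c@B6, d@B3, e@B1, f@B2, f@B4}   OUT={a@B7, b@B0, b@B5, c@B0, c@B6, d@B3, e@B7, f@B2, f@B4}

Merge at B7: IN[B7] = OUT[B2] ⊔ OUT[B6] = {a@B4, b@B0, b@B5, c@B0, c@B6, d@B3, e@B1, f@B2, f@B4}
Applying B7's transfer function to that IN value gives OUT[B7] (row B7 above).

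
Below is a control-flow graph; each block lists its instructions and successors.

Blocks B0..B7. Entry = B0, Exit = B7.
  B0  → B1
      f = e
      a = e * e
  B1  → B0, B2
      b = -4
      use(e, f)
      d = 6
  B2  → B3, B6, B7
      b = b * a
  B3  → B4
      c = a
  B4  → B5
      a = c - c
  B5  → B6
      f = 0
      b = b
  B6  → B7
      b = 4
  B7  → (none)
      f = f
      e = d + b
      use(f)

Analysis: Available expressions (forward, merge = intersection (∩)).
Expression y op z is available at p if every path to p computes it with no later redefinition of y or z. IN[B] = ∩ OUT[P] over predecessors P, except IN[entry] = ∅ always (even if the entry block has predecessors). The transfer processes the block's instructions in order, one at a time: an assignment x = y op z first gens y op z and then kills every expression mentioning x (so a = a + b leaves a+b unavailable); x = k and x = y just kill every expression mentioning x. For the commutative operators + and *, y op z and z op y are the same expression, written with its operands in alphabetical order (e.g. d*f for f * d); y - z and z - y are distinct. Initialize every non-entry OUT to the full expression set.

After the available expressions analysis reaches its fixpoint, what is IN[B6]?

Converged values:
  B0:   IN={}   OUT={e*e}
  B1:   IN={e*e}   OUT={e*e}
  B2:   IN={e*e}   OUT={e*e}
  B3:   IN={e*e}   OUT={e*e}
  B4:   IN={e*e}   OUT={c-c, e*e}
  B5:   IN={c-c, e*e}   OUT={c-c, e*e}
  B6:   IN={e*e}   OUT={e*e}
  B7:   IN={e*e}   OUT={b+d}

Merge at B6: IN[B6] = OUT[B2] ∩ OUT[B5] = {e*e}

Answer: {e*e}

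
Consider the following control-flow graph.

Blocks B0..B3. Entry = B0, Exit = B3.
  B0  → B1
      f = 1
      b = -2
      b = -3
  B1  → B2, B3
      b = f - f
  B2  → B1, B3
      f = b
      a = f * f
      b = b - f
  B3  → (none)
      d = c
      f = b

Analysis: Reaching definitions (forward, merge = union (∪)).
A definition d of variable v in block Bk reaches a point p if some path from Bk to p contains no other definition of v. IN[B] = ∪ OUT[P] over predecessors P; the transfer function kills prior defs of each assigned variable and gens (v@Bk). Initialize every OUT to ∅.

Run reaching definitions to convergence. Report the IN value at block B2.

Fixpoint table:
  B0:  IN={}  OUT={b@B0, f@B0}
  B1:  IN={a@B2, b@B0, b@B2, f@B0, f@B2}  OUT={a@B2, b@B1, f@B0, f@B2}
  B2:  IN={a@B2, b@B1, f@B0, f@B2}  OUT={a@B2, b@B2, f@B2}
  B3:  IN={a@B2, b@B1, b@B2, f@B0, f@B2}  OUT={a@B2, b@B1, b@B2, d@B3, f@B3}

Merge at B2: IN[B2] = OUT[B1] = {a@B2, b@B1, f@B0, f@B2}

Answer: {a@B2, b@B1, f@B0, f@B2}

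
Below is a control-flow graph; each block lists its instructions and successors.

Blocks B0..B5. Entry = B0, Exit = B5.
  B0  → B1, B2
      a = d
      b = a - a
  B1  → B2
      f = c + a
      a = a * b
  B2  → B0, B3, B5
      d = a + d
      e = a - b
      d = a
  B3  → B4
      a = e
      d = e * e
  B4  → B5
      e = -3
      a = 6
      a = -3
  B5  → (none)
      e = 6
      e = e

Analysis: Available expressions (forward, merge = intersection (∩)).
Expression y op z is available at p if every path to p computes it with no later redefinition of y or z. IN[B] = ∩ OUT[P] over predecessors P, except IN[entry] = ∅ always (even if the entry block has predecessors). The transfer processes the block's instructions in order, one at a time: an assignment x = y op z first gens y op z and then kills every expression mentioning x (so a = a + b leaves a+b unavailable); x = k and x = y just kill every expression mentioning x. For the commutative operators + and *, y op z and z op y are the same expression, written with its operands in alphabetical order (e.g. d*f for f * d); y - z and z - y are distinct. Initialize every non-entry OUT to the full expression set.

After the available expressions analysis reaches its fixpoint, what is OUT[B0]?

Fixpoint table:
  B0:   IN={}   OUT={a-a}
  B1:   IN={a-a}   OUT={}
  B2:   IN={}   OUT={a-b}
  B3:   IN={a-b}   OUT={e*e}
  B4:   IN={e*e}   OUT={}
  B5:   IN={}   OUT={}

Merge at B0 (entry node, so the boundary value {} is joined with the incoming edge(s)): IN[B0] = {} ∩ OUT[B2] = {}
Applying B0's transfer function to that IN value gives OUT[B0] (row B0 above).

Answer: {a-a}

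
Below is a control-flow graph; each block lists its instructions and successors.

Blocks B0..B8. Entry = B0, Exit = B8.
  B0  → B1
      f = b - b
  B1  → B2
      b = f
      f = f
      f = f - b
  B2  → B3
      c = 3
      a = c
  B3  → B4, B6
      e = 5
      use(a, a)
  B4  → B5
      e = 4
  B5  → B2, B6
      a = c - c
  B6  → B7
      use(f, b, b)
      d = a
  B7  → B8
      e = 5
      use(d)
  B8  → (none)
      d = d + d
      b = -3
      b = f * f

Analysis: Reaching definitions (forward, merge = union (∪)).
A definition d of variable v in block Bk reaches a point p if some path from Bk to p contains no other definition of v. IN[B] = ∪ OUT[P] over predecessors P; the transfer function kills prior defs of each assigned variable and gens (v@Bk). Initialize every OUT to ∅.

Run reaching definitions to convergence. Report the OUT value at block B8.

Answer: {a@B2, a@B5, b@B8, c@B2, d@B8, e@B7, f@B1}

Working:
Fixpoint table:
  B0:   IN={}   OUT={f@B0}
  B1:   IN={f@B0}   OUT={b@B1, f@B1}
  B2:   IN={a@B5, b@B1, c@B2, e@B4, f@B1}   OUT={a@B2, b@B1, c@B2, e@B4, f@B1}
  B3:   IN={a@B2, b@B1, c@B2, e@B4, f@B1}   OUT={a@B2, b@B1, c@B2, e@B3, f@B1}
  B4:   IN={a@B2, b@B1, c@B2, e@B3, f@B1}   OUT={a@B2, b@B1, c@B2, e@B4, f@B1}
  B5:   IN={a@B2, b@B1, c@B2, e@B4, f@B1}   OUT={a@B5, b@B1, c@B2, e@B4, f@B1}
  B6:   IN={a@B2, a@B5, b@B1, c@B2, e@B3, e@B4, f@B1}   OUT={a@B2, a@B5, b@B1, c@B2, d@B6, e@B3, e@B4, f@B1}
  B7:   IN={a@B2, a@B5, b@B1, c@B2, d@B6, e@B3, e@B4, f@B1}   OUT={a@B2, a@B5, b@B1, c@B2, d@B6, e@B7, f@B1}
  B8:   IN={a@B2, a@B5, b@B1, c@B2, d@B6, e@B7, f@B1}   OUT={a@B2, a@B5, b@B8, c@B2, d@B8, e@B7, f@B1}

Merge at B8: IN[B8] = OUT[B7] = {a@B2, a@B5, b@B1, c@B2, d@B6, e@B7, f@B1}
Applying B8's transfer function to that IN value gives OUT[B8] (row B8 above).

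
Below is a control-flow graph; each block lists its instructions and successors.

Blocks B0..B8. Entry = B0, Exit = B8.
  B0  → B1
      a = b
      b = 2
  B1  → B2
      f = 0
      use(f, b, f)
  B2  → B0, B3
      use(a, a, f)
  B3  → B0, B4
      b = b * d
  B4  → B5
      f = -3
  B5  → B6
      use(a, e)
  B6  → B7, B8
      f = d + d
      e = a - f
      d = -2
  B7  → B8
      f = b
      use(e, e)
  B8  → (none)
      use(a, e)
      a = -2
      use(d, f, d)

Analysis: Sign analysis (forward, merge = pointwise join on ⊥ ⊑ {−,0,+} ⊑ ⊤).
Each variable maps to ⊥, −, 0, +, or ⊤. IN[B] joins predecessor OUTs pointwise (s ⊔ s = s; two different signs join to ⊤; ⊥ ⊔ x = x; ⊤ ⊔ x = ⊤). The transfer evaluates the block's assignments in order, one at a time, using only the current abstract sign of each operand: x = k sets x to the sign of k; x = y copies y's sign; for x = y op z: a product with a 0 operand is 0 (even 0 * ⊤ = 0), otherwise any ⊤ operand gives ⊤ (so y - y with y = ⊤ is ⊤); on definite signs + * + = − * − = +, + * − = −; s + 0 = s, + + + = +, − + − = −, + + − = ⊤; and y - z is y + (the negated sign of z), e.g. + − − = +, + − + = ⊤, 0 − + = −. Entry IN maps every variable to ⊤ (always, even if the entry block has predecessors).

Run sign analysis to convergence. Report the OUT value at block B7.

Answer: {a: ⊤, b: ⊤, c: ⊤, d: -, e: ⊤, f: ⊤}

Derivation:
Fixpoint table:
  B0:   IN=(all ⊤)   OUT={b:+; rest ⊤}
  B1:   IN={b:+; rest ⊤}   OUT={b:+, f:0; rest ⊤}
  B2:   IN={b:+, f:0; rest ⊤}   OUT={b:+, f:0; rest ⊤}
  B3:   IN={b:+, f:0; rest ⊤}   OUT={f:0; rest ⊤}
  B4:   IN={f:0; rest ⊤}   OUT={f:-; rest ⊤}
  B5:   IN={f:-; rest ⊤}   OUT={f:-; rest ⊤}
  B6:   IN={f:-; rest ⊤}   OUT={d:-; rest ⊤}
  B7:   IN={d:-; rest ⊤}   OUT={d:-; rest ⊤}
  B8:   IN={d:-; rest ⊤}   OUT={a:-, d:-; rest ⊤}

Merge at B7: IN[B7] = OUT[B6] = {a: ⊤, b: ⊤, c: ⊤, d: -, e: ⊤, f: ⊤}
Applying B7's transfer function to that IN value gives OUT[B7] (row B7 above).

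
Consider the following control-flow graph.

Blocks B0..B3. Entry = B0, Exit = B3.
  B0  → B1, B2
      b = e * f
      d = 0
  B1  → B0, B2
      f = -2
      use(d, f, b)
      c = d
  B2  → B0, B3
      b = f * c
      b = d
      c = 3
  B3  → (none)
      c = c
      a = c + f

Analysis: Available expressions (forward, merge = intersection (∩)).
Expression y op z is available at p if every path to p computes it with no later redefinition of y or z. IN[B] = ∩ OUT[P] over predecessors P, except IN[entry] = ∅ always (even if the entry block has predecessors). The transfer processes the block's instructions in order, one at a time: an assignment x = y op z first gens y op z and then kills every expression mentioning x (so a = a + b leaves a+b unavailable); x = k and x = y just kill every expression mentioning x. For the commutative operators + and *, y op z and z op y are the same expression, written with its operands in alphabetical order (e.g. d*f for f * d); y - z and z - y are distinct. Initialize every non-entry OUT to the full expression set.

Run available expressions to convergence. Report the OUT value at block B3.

Converged values:
  B0:  IN={}  OUT={e*f}
  B1:  IN={e*f}  OUT={}
  B2:  IN={}  OUT={}
  B3:  IN={}  OUT={c+f}

Merge at B3: IN[B3] = OUT[B2] = {}
Applying B3's transfer function to that IN value gives OUT[B3] (row B3 above).

Answer: {c+f}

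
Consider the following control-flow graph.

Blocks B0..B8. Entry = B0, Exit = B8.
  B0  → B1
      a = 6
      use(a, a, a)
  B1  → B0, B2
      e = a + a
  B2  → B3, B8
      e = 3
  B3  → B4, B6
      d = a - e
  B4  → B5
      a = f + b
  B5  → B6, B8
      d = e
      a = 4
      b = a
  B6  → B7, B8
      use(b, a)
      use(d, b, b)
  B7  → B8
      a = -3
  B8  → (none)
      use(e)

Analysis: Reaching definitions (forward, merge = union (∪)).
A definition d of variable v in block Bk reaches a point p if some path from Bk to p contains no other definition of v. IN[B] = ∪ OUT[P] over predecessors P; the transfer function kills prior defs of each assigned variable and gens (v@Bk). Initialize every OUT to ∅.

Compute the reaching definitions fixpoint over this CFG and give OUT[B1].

Fixpoint table:
  B0: | IN={a@B0, e@B1} | OUT={a@B0, e@B1}
  B1: | IN={a@B0, e@B1} | OUT={a@B0, e@B1}
  B2: | IN={a@B0, e@B1} | OUT={a@B0, e@B2}
  B3: | IN={a@B0, e@B2} | OUT={a@B0, d@B3, e@B2}
  B4: | IN={a@B0, d@B3, e@B2} | OUT={a@B4, d@B3, e@B2}
  B5: | IN={a@B4, d@B3, e@B2} | OUT={a@B5, b@B5, d@B5, e@B2}
  B6: | IN={a@B0, a@B5, b@B5, d@B3, d@B5, e@B2} | OUT={a@B0, a@B5, b@B5, d@B3, d@B5, e@B2}
  B7: | IN={a@B0, a@B5, b@B5, d@B3, d@B5, e@B2} | OUT={a@B7, b@B5, d@B3, d@B5, e@B2}
  B8: | IN={a@B0, a@B5, a@B7, b@B5, d@B3, d@B5, e@B2} | OUT={a@B0, a@B5, a@B7, b@B5, d@B3, d@B5, e@B2}

Merge at B1: IN[B1] = OUT[B0] = {a@B0, e@B1}
Applying B1's transfer function to that IN value gives OUT[B1] (row B1 above).

Answer: {a@B0, e@B1}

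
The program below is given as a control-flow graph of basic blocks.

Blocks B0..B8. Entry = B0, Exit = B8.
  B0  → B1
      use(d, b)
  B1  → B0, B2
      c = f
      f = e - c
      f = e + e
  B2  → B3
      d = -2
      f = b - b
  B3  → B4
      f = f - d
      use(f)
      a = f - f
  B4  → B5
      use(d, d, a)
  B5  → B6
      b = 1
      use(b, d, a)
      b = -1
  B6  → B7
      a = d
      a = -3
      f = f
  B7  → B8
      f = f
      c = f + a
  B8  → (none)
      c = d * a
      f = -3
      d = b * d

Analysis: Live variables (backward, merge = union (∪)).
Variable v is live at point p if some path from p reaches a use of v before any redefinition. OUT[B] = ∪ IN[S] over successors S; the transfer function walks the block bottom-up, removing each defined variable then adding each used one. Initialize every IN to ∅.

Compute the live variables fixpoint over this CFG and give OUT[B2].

Answer: {d, f}

Derivation:
Converged values:
  B0:   IN={b, d, e, f}   OUT={b, d, e, f}
  B1:   IN={b, d, e, f}   OUT={b, d, e, f}
  B2:   IN={b}   OUT={d, f}
  B3:   IN={d, f}   OUT={a, d, f}
  B4:   IN={a, d, f}   OUT={a, d, f}
  B5:   IN={a, d, f}   OUT={b, d, f}
  B6:   IN={b, d, f}   OUT={a, b, d, f}
  B7:   IN={a, b, d, f}   OUT={a, b, d}
  B8:   IN={a, b, d}   OUT={}

Merge at B2: OUT[B2] = IN[B3] = {d, f}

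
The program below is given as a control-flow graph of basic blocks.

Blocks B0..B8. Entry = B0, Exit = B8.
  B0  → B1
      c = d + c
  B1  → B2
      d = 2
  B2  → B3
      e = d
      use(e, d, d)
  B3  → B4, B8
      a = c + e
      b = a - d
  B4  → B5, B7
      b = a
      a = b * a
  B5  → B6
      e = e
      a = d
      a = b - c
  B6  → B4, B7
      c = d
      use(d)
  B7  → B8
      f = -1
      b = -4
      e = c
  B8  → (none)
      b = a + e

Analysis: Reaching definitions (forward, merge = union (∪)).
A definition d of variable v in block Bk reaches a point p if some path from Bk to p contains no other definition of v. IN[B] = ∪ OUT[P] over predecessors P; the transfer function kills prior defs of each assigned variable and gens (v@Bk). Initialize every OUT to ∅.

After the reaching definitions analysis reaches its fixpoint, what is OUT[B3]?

Answer: {a@B3, b@B3, c@B0, d@B1, e@B2}

Working:
Converged values:
  B0:   IN={}   OUT={c@B0}
  B1:   IN={c@B0}   OUT={c@B0, d@B1}
  B2:   IN={c@B0, d@B1}   OUT={c@B0, d@B1, e@B2}
  B3:   IN={c@B0, d@B1, e@B2}   OUT={a@B3, b@B3, c@B0, d@B1, e@B2}
  B4:   IN={a@B3, a@B5, b@B3, b@B4, c@B0, c@B6, d@B1, e@B2, e@B5}   OUT={a@B4, b@B4, c@B0, c@B6, d@B1, e@B2, e@B5}
  B5:   IN={a@B4, b@B4, c@B0, c@B6, d@B1, e@B2, e@B5}   OUT={a@B5, b@B4, c@B0, c@B6, d@B1, e@B5}
  B6:   IN={a@B5, b@B4, c@B0, c@B6, d@B1, e@B5}   OUT={a@B5, b@B4, c@B6, d@B1, e@B5}
  B7:   IN={a@B4, a@B5, b@B4, c@B0, c@B6, d@B1, e@B2, e@B5}   OUT={a@B4, a@B5, b@B7, c@B0, c@B6, d@B1, e@B7, f@B7}
  B8:   IN={a@B3, a@B4, a@B5, b@B3, b@B7, c@B0, c@B6, d@B1, e@B2, e@B7, f@B7}   OUT={a@B3, a@B4, a@B5, b@B8, c@B0, c@B6, d@B1, e@B2, e@B7, f@B7}

Merge at B3: IN[B3] = OUT[B2] = {c@B0, d@B1, e@B2}
Applying B3's transfer function to that IN value gives OUT[B3] (row B3 above).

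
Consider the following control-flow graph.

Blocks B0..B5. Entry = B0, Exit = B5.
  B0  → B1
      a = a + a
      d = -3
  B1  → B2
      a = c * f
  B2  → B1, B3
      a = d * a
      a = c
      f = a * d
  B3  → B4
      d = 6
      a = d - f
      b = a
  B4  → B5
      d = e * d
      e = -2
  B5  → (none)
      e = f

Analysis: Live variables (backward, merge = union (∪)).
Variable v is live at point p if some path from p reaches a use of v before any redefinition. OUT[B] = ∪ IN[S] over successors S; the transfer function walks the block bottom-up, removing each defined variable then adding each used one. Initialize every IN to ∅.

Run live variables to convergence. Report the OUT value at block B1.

Per-block solution:
  B0:   IN={a, c, e, f}   OUT={c, d, e, f}
  B1:   IN={c, d, e, f}   OUT={a, c, d, e}
  B2:   IN={a, c, d, e}   OUT={c, d, e, f}
  B3:   IN={e, f}   OUT={d, e, f}
  B4:   IN={d, e, f}   OUT={f}
  B5:   IN={f}   OUT={}

Merge at B1: OUT[B1] = IN[B2] = {a, c, d, e}

Answer: {a, c, d, e}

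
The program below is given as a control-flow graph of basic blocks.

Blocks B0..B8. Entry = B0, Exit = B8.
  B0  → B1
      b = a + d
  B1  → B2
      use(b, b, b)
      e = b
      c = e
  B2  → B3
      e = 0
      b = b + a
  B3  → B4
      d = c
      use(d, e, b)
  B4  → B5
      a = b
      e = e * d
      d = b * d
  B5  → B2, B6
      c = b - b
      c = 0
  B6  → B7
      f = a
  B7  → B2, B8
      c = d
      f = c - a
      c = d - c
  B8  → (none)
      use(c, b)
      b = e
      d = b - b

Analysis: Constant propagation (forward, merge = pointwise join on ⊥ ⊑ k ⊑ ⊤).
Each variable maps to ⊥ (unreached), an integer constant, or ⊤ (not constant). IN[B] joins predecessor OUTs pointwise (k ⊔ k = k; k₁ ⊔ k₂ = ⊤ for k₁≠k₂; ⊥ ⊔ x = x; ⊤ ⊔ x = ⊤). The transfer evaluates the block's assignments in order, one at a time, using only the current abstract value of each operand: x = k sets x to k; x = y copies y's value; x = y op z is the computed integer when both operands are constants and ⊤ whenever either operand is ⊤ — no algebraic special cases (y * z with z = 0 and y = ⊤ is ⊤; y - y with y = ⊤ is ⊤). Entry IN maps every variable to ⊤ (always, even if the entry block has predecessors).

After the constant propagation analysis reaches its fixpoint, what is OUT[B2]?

Answer: {a: ⊤, b: ⊤, c: ⊤, d: ⊤, e: 0, f: ⊤}

Working:
Fixpoint table:
  B0:   IN=(all ⊤)   OUT=(all ⊤)
  B1:   IN=(all ⊤)   OUT=(all ⊤)
  B2:   IN=(all ⊤)   OUT={e:0; rest ⊤}
  B3:   IN={e:0; rest ⊤}   OUT={e:0; rest ⊤}
  B4:   IN={e:0; rest ⊤}   OUT=(all ⊤)
  B5:   IN=(all ⊤)   OUT={c:0; rest ⊤}
  B6:   IN={c:0; rest ⊤}   OUT={c:0; rest ⊤}
  B7:   IN={c:0; rest ⊤}   OUT=(all ⊤)
  B8:   IN=(all ⊤)   OUT=(all ⊤)

Merge at B2: IN[B2] = OUT[B1] ⊔ OUT[B5] ⊔ OUT[B7] = {a: ⊤, b: ⊤, c: ⊤, d: ⊤, e: ⊤, f: ⊤}
Applying B2's transfer function to that IN value gives OUT[B2] (row B2 above).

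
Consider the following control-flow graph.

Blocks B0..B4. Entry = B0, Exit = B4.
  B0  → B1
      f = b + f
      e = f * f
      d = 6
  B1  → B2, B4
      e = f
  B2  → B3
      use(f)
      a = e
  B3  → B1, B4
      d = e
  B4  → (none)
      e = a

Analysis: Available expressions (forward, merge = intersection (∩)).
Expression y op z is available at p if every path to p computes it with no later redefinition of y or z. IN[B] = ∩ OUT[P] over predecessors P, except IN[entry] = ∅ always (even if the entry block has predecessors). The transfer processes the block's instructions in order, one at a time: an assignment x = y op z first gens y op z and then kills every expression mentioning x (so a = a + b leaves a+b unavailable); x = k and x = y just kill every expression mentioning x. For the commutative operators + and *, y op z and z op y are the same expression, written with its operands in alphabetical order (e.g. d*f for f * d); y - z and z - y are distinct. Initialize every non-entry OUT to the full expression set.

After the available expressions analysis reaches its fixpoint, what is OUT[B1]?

Per-block solution:
  B0: | IN={} | OUT={f*f}
  B1: | IN={f*f} | OUT={f*f}
  B2: | IN={f*f} | OUT={f*f}
  B3: | IN={f*f} | OUT={f*f}
  B4: | IN={f*f} | OUT={f*f}

Merge at B1: IN[B1] = OUT[B0] ∩ OUT[B3] = {f*f}
Applying B1's transfer function to that IN value gives OUT[B1] (row B1 above).

Answer: {f*f}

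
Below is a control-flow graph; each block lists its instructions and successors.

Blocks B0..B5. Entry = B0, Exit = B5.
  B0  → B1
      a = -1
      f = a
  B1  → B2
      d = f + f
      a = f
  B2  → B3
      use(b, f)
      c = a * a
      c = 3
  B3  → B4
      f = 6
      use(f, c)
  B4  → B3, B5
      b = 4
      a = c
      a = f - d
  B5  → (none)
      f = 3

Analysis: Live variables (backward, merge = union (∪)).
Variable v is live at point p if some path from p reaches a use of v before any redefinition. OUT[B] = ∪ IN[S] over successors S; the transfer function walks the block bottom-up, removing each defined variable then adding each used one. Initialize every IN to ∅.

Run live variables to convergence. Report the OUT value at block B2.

Answer: {c, d}

Trace:
Converged values:
  B0:   IN={b}   OUT={b, f}
  B1:   IN={b, f}   OUT={a, b, d, f}
  B2:   IN={a, b, d, f}   OUT={c, d}
  B3:   IN={c, d}   OUT={c, d, f}
  B4:   IN={c, d, f}   OUT={c, d}
  B5:   IN={}   OUT={}

Merge at B2: OUT[B2] = IN[B3] = {c, d}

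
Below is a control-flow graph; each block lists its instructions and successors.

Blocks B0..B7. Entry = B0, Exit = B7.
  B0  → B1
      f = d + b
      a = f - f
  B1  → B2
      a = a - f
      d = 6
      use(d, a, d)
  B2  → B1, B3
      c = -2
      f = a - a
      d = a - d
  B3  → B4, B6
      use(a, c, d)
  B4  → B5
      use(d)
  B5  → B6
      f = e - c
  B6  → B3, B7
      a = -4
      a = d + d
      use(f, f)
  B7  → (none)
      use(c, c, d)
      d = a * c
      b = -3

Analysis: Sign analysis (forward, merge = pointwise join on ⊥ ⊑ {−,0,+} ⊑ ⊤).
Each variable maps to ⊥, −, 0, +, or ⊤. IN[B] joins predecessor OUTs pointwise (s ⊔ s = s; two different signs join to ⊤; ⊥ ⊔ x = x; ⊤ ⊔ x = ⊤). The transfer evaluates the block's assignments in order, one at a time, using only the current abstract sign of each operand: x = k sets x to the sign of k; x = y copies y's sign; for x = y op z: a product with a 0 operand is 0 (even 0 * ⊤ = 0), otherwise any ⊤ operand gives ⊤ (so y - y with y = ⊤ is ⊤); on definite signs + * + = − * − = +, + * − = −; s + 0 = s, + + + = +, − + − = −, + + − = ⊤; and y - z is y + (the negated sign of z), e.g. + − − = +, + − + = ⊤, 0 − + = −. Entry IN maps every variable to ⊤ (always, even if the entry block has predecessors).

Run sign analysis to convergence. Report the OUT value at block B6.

Answer: {a: ⊤, b: ⊤, c: -, d: ⊤, e: ⊤, f: ⊤}

Trace:
Per-block solution:
  B0: | IN=(all ⊤) | OUT=(all ⊤)
  B1: | IN=(all ⊤) | OUT={d:+; rest ⊤}
  B2: | IN={d:+; rest ⊤} | OUT={c:-; rest ⊤}
  B3: | IN={c:-; rest ⊤} | OUT={c:-; rest ⊤}
  B4: | IN={c:-; rest ⊤} | OUT={c:-; rest ⊤}
  B5: | IN={c:-; rest ⊤} | OUT={c:-; rest ⊤}
  B6: | IN={c:-; rest ⊤} | OUT={c:-; rest ⊤}
  B7: | IN={c:-; rest ⊤} | OUT={b:-, c:-; rest ⊤}

Merge at B6: IN[B6] = OUT[B3] ⊔ OUT[B5] = {a: ⊤, b: ⊤, c: -, d: ⊤, e: ⊤, f: ⊤}
Applying B6's transfer function to that IN value gives OUT[B6] (row B6 above).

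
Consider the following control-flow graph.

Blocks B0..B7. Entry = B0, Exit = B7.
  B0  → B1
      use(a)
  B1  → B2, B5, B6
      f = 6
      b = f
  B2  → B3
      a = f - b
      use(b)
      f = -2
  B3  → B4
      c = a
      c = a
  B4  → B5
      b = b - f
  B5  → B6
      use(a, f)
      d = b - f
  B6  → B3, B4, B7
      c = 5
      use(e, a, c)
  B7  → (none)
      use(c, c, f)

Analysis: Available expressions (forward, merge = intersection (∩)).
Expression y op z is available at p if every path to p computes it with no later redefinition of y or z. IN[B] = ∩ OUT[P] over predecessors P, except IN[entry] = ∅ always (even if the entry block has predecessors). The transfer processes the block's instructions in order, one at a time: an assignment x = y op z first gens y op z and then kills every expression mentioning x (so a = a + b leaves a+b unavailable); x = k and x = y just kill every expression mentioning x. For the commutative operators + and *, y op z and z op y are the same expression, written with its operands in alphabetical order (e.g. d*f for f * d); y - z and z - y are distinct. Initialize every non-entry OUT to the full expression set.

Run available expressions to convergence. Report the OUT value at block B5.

Converged values:
  B0: | IN={} | OUT={}
  B1: | IN={} | OUT={}
  B2: | IN={} | OUT={}
  B3: | IN={} | OUT={}
  B4: | IN={} | OUT={}
  B5: | IN={} | OUT={b-f}
  B6: | IN={} | OUT={}
  B7: | IN={} | OUT={}

Merge at B5: IN[B5] = OUT[B1] ∩ OUT[B4] = {}
Applying B5's transfer function to that IN value gives OUT[B5] (row B5 above).

Answer: {b-f}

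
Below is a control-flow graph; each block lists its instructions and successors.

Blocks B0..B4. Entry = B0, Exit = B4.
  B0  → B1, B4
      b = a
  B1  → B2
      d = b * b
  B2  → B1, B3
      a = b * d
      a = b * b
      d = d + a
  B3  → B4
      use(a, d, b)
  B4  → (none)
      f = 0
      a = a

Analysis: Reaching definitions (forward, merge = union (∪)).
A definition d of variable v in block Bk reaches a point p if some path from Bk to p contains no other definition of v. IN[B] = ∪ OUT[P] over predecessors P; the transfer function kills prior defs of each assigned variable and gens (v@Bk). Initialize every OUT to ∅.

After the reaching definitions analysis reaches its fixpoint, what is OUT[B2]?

Answer: {a@B2, b@B0, d@B2}

Derivation:
Fixpoint table:
  B0:  IN={}  OUT={b@B0}
  B1:  IN={a@B2, b@B0, d@B2}  OUT={a@B2, b@B0, d@B1}
  B2:  IN={a@B2, b@B0, d@B1}  OUT={a@B2, b@B0, d@B2}
  B3:  IN={a@B2, b@B0, d@B2}  OUT={a@B2, b@B0, d@B2}
  B4:  IN={a@B2, b@B0, d@B2}  OUT={a@B4, b@B0, d@B2, f@B4}

Merge at B2: IN[B2] = OUT[B1] = {a@B2, b@B0, d@B1}
Applying B2's transfer function to that IN value gives OUT[B2] (row B2 above).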